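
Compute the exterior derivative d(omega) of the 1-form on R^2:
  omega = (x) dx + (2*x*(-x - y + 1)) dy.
d(omega) = (-4*x - 2*y + 2) dx ∧ dy

For a 1-form omega = sum_i f_i dx_i, the exterior derivative is
  d(omega) = sum_{i < j} (∂f_j/∂x_i - ∂f_i/∂x_j) dx_i ∧ dx_j.
  coefficient of dx ∧ dy: ∂f_2/∂x - ∂f_1/∂y = ∂(2*x*(-x - y + 1))/∂x - ∂(x)/∂y = -4*x - 2*y + 2
Assembling: d(omega) = (-4*x - 2*y + 2) dx ∧ dy.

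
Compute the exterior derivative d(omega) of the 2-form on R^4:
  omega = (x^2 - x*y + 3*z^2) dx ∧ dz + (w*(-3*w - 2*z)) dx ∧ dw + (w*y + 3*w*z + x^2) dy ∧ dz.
d(omega) = (3*x) dx ∧ dy ∧ dz + (2*w) dx ∧ dz ∧ dw + (y + 3*z) dy ∧ dz ∧ dw

For a 2-form omega = sum_{i<j} g_{ij} dx_i ∧ dx_j, the exterior derivative is
  d(omega) = sum_{i<j} d(g_{ij}) ∧ dx_i ∧ dx_j = sum_{i<j, k} (∂g_{ij}/∂x_k) dx_k ∧ dx_i ∧ dx_j.
Expand each term, using dx_k ∧ dx_i ∧ dx_j = sgn(permutation) dx_{(a)} ∧ dx_{(b)} ∧ dx_{(c)} with (a < b < c) sorted:
  d(x^2 - x*y + 3*z^2) includes (∂/∂y)(x^2 - x*y + 3*z^2) dy = (-x) dy, which multiplied by dx ∧ dz gives (x) dx ∧ dy ∧ dz
  d(w*(-3*w - 2*z)) includes (∂/∂z)(w*(-3*w - 2*z)) dz = (-2*w) dz, which multiplied by dx ∧ dw gives (2*w) dx ∧ dz ∧ dw
  d(w*y + 3*w*z + x^2) includes (∂/∂x)(w*y + 3*w*z + x^2) dx = (2*x) dx, which multiplied by dy ∧ dz gives (2*x) dx ∧ dy ∧ dz
  d(w*y + 3*w*z + x^2) includes (∂/∂w)(w*y + 3*w*z + x^2) dw = (y + 3*z) dw, which multiplied by dy ∧ dz gives (y + 3*z) dy ∧ dz ∧ dw
Collecting like 3-forms: d(omega) = (3*x) dx ∧ dy ∧ dz + (2*w) dx ∧ dz ∧ dw + (y + 3*z) dy ∧ dz ∧ dw.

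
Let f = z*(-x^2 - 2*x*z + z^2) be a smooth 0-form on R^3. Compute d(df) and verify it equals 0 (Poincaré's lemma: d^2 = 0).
d(df) = 0

Step 1: df = sum_i (∂f/∂x_i) dx_i = (2*z*(-x - z)) dx + (0) dy + (-x^2 - 4*x*z + 3*z^2) dz.
Step 2: Apply d again. Using the 1-form formula, the coefficient of dx ∧ dy in d(df) is ∂^2 f/∂x ∂y - ∂^2 f/∂y ∂x = (0) - (0) = 0 (equality of mixed partials for smooth f).
Similarly for dx ∧ dz and dy ∧ dz — all coefficients vanish. So d(df) = 0.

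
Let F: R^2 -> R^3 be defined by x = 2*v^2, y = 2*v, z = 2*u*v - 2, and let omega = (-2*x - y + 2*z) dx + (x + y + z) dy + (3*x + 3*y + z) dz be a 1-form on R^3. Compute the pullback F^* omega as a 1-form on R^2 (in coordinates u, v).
F^* omega = (4*v*(u*v + 3*v^2 + 3*v - 1)) du + (4*u^2*v + 28*u*v^2 + 16*u*v - 4*u - 16*v^3 - 4*v^2 - 12*v - 4) dv

Using F^*(f dg) = (f ∘ F) d(g ∘ F), substitute each coordinate x_i by F_i(u, v) in f_i, and replace dx_i by d F_i = (∂F_i/∂u) du + (∂F_i/∂v) dv.
  For the x component: f_1(F) = 4*u*v - 4*v^2 - 2*v - 4; d F_1 = (0) du + (4*v) dv
  For the y component: f_2(F) = 2*u*v + 2*v^2 + 2*v - 2; d F_2 = (0) du + (2) dv
  For the z component: f_3(F) = 2*u*v + 6*v^2 + 6*v - 2; d F_3 = (2*v) du + (2*u) dv
Combining and collecting du, dv coefficients:
  coeff of du: 4*v*(u*v + 3*v^2 + 3*v - 1)
  coeff of dv: 4*u^2*v + 28*u*v^2 + 16*u*v - 4*u - 16*v^3 - 4*v^2 - 12*v - 4
F^* omega = (4*v*(u*v + 3*v^2 + 3*v - 1)) du + (4*u^2*v + 28*u*v^2 + 16*u*v - 4*u - 16*v^3 - 4*v^2 - 12*v - 4) dv.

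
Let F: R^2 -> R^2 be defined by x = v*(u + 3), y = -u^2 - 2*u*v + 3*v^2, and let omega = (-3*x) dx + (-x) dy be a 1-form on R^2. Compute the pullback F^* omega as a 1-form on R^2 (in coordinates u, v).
F^* omega = (v*(2*u^2 - u*v + 6*u - 3*v)) du + (v*(-u^2 - 6*u*v - 12*u - 18*v - 27)) dv

Using F^*(f dg) = (f ∘ F) d(g ∘ F), substitute each coordinate x_i by F_i(u, v) in f_i, and replace dx_i by d F_i = (∂F_i/∂u) du + (∂F_i/∂v) dv.
  For the x component: f_1(F) = 3*v*(-u - 3); d F_1 = (v) du + (u + 3) dv
  For the y component: f_2(F) = v*(-u - 3); d F_2 = (-2*u - 2*v) du + (-2*u + 6*v) dv
Combining and collecting du, dv coefficients:
  coeff of du: v*(2*u^2 - u*v + 6*u - 3*v)
  coeff of dv: v*(-u^2 - 6*u*v - 12*u - 18*v - 27)
F^* omega = (v*(2*u^2 - u*v + 6*u - 3*v)) du + (v*(-u^2 - 6*u*v - 12*u - 18*v - 27)) dv.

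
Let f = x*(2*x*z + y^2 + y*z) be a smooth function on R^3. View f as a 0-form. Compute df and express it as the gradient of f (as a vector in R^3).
df = (4*x*z + y^2 + y*z) dx + (x*(2*y + z)) dy + (x*(2*x + y)) dz; grad f = (4*x*z + y^2 + y*z, x*(2*y + z), x*(2*x + y))

For a 0-form f, d f = (∂f/∂x) dx + (∂f/∂y) dy + (∂f/∂z) dz. The components of the vector representation are exactly the entries of grad f in Cartesian coordinates:
  ∂f/∂x = 4*x*z + y^2 + y*z
  ∂f/∂y = x*(2*y + z)
  ∂f/∂z = x*(2*x + y).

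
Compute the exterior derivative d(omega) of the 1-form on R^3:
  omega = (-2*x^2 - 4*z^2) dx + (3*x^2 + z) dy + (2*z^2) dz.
d(omega) = (6*x) dx ∧ dy + (8*z) dx ∧ dz + (-1) dy ∧ dz

For a 1-form omega = sum_i f_i dx_i, the exterior derivative is
  d(omega) = sum_{i < j} (∂f_j/∂x_i - ∂f_i/∂x_j) dx_i ∧ dx_j.
  coefficient of dx ∧ dy: ∂f_2/∂x - ∂f_1/∂y = ∂(3*x^2 + z)/∂x - ∂(-2*x^2 - 4*z^2)/∂y = 6*x
  coefficient of dx ∧ dz: ∂f_3/∂x - ∂f_1/∂z = ∂(2*z^2)/∂x - ∂(-2*x^2 - 4*z^2)/∂z = 8*z
  coefficient of dy ∧ dz: ∂f_3/∂y - ∂f_2/∂z = ∂(2*z^2)/∂y - ∂(3*x^2 + z)/∂z = -1
Assembling: d(omega) = (6*x) dx ∧ dy + (8*z) dx ∧ dz + (-1) dy ∧ dz.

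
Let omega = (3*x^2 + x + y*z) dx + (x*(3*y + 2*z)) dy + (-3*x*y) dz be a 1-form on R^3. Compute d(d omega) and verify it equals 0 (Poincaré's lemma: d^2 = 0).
d(d omega) = 0

Step 1: d omega = sum_{i<j} (∂f_j/∂x_i - ∂f_i/∂x_j) dx_i ∧ dx_j:
  coeff of dx ∧ dy: 3*y + z
  coeff of dx ∧ dz: -4*y
  coeff of dy ∧ dz: -5*x
Step 2: Apply d again to each 2-form coefficient. The only possible 3-form in R^3 is dx ∧ dy ∧ dz, with coefficient
  ∂(coeff of dy∧dz)/∂x - ∂(coeff of dx∧dz)/∂y + ∂(coeff of dx∧dy)/∂z
  = ∂/∂x (-5*x) - ∂/∂y (-4*y) + ∂/∂z (3*y + z).
Each of these terms simplifies to sums of mixed partials that cancel in pairs. The result is 0 (by equality of mixed partials for smooth functions — Schwarz / Clairaut).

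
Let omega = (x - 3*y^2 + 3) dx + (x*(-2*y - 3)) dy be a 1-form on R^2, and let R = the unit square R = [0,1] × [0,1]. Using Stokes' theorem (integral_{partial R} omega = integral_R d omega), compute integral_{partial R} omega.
integral_(partial R) omega = -1

Stokes: integral_partial_R omega = integral_R d omega with d omega = (∂Q/∂x - ∂P/∂y) dx ∧ dy.
  ∂Q/∂x = -2*y - 3
  ∂P/∂y = -6*y
  integrand = ∂Q/∂x - ∂P/∂y = 4*y - 3.
Integrating over R: integral_0^1 integral_0^1 (4*y - 3) dx dy = -1.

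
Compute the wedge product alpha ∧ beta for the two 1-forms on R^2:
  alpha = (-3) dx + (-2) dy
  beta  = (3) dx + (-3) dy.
alpha ∧ beta = (15) dx ∧ dy

Distribute the wedge, using dx_i ∧ dx_j = -dx_j ∧ dx_i and dx_i ∧ dx_i = 0. For each pair (i, j) with i < j, the coefficient of dx_i ∧ dx_j in alpha ∧ beta is (alpha_i * beta_j - alpha_j * beta_i). Collecting: alpha ∧ beta = (15) dx ∧ dy.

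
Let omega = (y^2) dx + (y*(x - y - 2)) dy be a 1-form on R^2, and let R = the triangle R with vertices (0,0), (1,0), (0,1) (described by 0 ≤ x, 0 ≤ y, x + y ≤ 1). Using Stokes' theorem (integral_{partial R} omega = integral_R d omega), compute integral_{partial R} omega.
integral_(partial R) omega = -1/6

Stokes: integral_partial_R omega = integral_R d omega with d omega = (∂Q/∂x - ∂P/∂y) dx ∧ dy.
  ∂Q/∂x = y
  ∂P/∂y = 2*y
  integrand = ∂Q/∂x - ∂P/∂y = -y.
Integrating over R: integral_0^1 integral_0^{1-x} (-y) dy dx = -1/6.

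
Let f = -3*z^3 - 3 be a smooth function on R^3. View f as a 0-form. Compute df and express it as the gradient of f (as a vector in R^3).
df = (0) dx + (0) dy + (-9*z^2) dz; grad f = (0, 0, -9*z^2)

For a 0-form f, d f = (∂f/∂x) dx + (∂f/∂y) dy + (∂f/∂z) dz. The components of the vector representation are exactly the entries of grad f in Cartesian coordinates:
  ∂f/∂x = 0
  ∂f/∂y = 0
  ∂f/∂z = -9*z^2.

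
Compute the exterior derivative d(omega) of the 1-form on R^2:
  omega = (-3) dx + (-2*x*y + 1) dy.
d(omega) = (-2*y) dx ∧ dy

For a 1-form omega = sum_i f_i dx_i, the exterior derivative is
  d(omega) = sum_{i < j} (∂f_j/∂x_i - ∂f_i/∂x_j) dx_i ∧ dx_j.
  coefficient of dx ∧ dy: ∂f_2/∂x - ∂f_1/∂y = ∂(-2*x*y + 1)/∂x - ∂(-3)/∂y = -2*y
Assembling: d(omega) = (-2*y) dx ∧ dy.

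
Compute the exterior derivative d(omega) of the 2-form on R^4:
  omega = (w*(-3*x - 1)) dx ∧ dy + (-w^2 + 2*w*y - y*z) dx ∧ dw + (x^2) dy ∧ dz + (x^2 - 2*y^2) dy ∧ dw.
d(omega) = (-2*w - x + z - 1) dx ∧ dy ∧ dw + (y) dx ∧ dz ∧ dw + (2*x) dx ∧ dy ∧ dz

For a 2-form omega = sum_{i<j} g_{ij} dx_i ∧ dx_j, the exterior derivative is
  d(omega) = sum_{i<j} d(g_{ij}) ∧ dx_i ∧ dx_j = sum_{i<j, k} (∂g_{ij}/∂x_k) dx_k ∧ dx_i ∧ dx_j.
Expand each term, using dx_k ∧ dx_i ∧ dx_j = sgn(permutation) dx_{(a)} ∧ dx_{(b)} ∧ dx_{(c)} with (a < b < c) sorted:
  d(w*(-3*x - 1)) includes (∂/∂w)(w*(-3*x - 1)) dw = (-3*x - 1) dw, which multiplied by dx ∧ dy gives (-3*x - 1) dx ∧ dy ∧ dw
  d(-w^2 + 2*w*y - y*z) includes (∂/∂y)(-w^2 + 2*w*y - y*z) dy = (2*w - z) dy, which multiplied by dx ∧ dw gives (-2*w + z) dx ∧ dy ∧ dw
  d(-w^2 + 2*w*y - y*z) includes (∂/∂z)(-w^2 + 2*w*y - y*z) dz = (-y) dz, which multiplied by dx ∧ dw gives (y) dx ∧ dz ∧ dw
  d(x^2) includes (∂/∂x)(x^2) dx = (2*x) dx, which multiplied by dy ∧ dz gives (2*x) dx ∧ dy ∧ dz
  d(x^2 - 2*y^2) includes (∂/∂x)(x^2 - 2*y^2) dx = (2*x) dx, which multiplied by dy ∧ dw gives (2*x) dx ∧ dy ∧ dw
Collecting like 3-forms: d(omega) = (-2*w - x + z - 1) dx ∧ dy ∧ dw + (y) dx ∧ dz ∧ dw + (2*x) dx ∧ dy ∧ dz.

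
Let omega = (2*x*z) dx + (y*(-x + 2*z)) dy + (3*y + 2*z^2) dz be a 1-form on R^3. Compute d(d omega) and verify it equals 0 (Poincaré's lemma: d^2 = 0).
d(d omega) = 0

Step 1: d omega = sum_{i<j} (∂f_j/∂x_i - ∂f_i/∂x_j) dx_i ∧ dx_j:
  coeff of dx ∧ dy: -y
  coeff of dx ∧ dz: -2*x
  coeff of dy ∧ dz: 3 - 2*y
Step 2: Apply d again to each 2-form coefficient. The only possible 3-form in R^3 is dx ∧ dy ∧ dz, with coefficient
  ∂(coeff of dy∧dz)/∂x - ∂(coeff of dx∧dz)/∂y + ∂(coeff of dx∧dy)/∂z
  = ∂/∂x (3 - 2*y) - ∂/∂y (-2*x) + ∂/∂z (-y).
Each of these terms simplifies to sums of mixed partials that cancel in pairs. The result is 0 (by equality of mixed partials for smooth functions — Schwarz / Clairaut).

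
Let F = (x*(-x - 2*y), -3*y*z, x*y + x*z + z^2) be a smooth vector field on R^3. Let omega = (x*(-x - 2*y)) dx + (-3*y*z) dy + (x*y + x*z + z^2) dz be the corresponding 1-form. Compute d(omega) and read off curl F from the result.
d(omega) = (x + 3*y) dy ∧ dz + (-y - z) dz ∧ dx + (2*x) dx ∧ dy; curl F = (x + 3*y, -y - z, 2*x)

d omega = sum_{i<j} (∂f_j/∂x_i - ∂f_i/∂x_j) dx_i ∧ dx_j. Under the identification (dy ∧ dz, dz ∧ dx, dx ∧ dy) ↔ (e_x, e_y, e_z), the coefficients are exactly the components of curl F. Compute:
  ∂R/∂y - ∂Q/∂z = (x) - (-3*y) = x + 3*y
  ∂P/∂z - ∂R/∂x = (0) - (y + z) = -y - z
  ∂Q/∂x - ∂P/∂y = (0) - (-2*x) = 2*x.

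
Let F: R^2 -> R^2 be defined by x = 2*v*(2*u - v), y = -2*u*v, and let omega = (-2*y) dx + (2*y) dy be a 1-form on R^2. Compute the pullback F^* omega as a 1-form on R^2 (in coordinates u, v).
F^* omega = (24*u*v^2) du + (8*u*v*(3*u - 2*v)) dv

Using F^*(f dg) = (f ∘ F) d(g ∘ F), substitute each coordinate x_i by F_i(u, v) in f_i, and replace dx_i by d F_i = (∂F_i/∂u) du + (∂F_i/∂v) dv.
  For the x component: f_1(F) = 4*u*v; d F_1 = (4*v) du + (4*u - 4*v) dv
  For the y component: f_2(F) = -4*u*v; d F_2 = (-2*v) du + (-2*u) dv
Combining and collecting du, dv coefficients:
  coeff of du: 24*u*v^2
  coeff of dv: 8*u*v*(3*u - 2*v)
F^* omega = (24*u*v^2) du + (8*u*v*(3*u - 2*v)) dv.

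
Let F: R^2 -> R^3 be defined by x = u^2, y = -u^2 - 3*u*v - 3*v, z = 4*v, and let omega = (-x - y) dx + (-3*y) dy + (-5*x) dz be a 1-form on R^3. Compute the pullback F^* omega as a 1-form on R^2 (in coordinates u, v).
F^* omega = (-6*u^3 - 21*u^2*v - 27*u*v^2 - 12*u*v - 27*v^2) du + (-9*u^3 - 27*u^2*v - 29*u^2 - 54*u*v - 27*v) dv

Using F^*(f dg) = (f ∘ F) d(g ∘ F), substitute each coordinate x_i by F_i(u, v) in f_i, and replace dx_i by d F_i = (∂F_i/∂u) du + (∂F_i/∂v) dv.
  For the x component: f_1(F) = 3*v*(u + 1); d F_1 = (2*u) du + (0) dv
  For the y component: f_2(F) = 3*u^2 + 9*u*v + 9*v; d F_2 = (-2*u - 3*v) du + (-3*u - 3) dv
  For the z component: f_3(F) = -5*u^2; d F_3 = (0) du + (4) dv
Combining and collecting du, dv coefficients:
  coeff of du: -6*u^3 - 21*u^2*v - 27*u*v^2 - 12*u*v - 27*v^2
  coeff of dv: -9*u^3 - 27*u^2*v - 29*u^2 - 54*u*v - 27*v
F^* omega = (-6*u^3 - 21*u^2*v - 27*u*v^2 - 12*u*v - 27*v^2) du + (-9*u^3 - 27*u^2*v - 29*u^2 - 54*u*v - 27*v) dv.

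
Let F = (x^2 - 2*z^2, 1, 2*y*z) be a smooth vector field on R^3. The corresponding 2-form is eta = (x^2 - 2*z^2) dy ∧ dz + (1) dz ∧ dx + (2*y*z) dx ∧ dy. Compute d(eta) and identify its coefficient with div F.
d(eta) = (2*x + 2*y) dx ∧ dy ∧ dz; div F = 2*x + 2*y

For a 2-form in R^3 of the form above, applying d gives a 3-form with coefficient ∂P/∂x + ∂Q/∂y + ∂R/∂z:
  ∂P/∂x = 2*x
  ∂Q/∂y = 0
  ∂R/∂z = 2*y
Sum = 2*x + 2*y, which is exactly div F.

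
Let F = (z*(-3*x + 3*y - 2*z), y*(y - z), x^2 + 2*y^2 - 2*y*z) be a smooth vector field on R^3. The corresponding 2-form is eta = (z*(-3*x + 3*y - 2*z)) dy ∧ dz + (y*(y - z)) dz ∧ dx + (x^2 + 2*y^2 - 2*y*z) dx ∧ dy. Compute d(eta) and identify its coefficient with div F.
d(eta) = (-4*z) dx ∧ dy ∧ dz; div F = -4*z

For a 2-form in R^3 of the form above, applying d gives a 3-form with coefficient ∂P/∂x + ∂Q/∂y + ∂R/∂z:
  ∂P/∂x = -3*z
  ∂Q/∂y = 2*y - z
  ∂R/∂z = -2*y
Sum = -4*z, which is exactly div F.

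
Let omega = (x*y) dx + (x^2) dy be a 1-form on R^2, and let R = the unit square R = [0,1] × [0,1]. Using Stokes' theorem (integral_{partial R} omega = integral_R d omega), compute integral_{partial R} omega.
integral_(partial R) omega = 1/2

Stokes: integral_partial_R omega = integral_R d omega with d omega = (∂Q/∂x - ∂P/∂y) dx ∧ dy.
  ∂Q/∂x = 2*x
  ∂P/∂y = x
  integrand = ∂Q/∂x - ∂P/∂y = x.
Integrating over R: integral_0^1 integral_0^1 (x) dx dy = 1/2.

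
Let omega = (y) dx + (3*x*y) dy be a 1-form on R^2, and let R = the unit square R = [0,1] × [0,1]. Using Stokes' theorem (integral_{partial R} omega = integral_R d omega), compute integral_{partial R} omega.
integral_(partial R) omega = 1/2

Stokes: integral_partial_R omega = integral_R d omega with d omega = (∂Q/∂x - ∂P/∂y) dx ∧ dy.
  ∂Q/∂x = 3*y
  ∂P/∂y = 1
  integrand = ∂Q/∂x - ∂P/∂y = 3*y - 1.
Integrating over R: integral_0^1 integral_0^1 (3*y - 1) dx dy = 1/2.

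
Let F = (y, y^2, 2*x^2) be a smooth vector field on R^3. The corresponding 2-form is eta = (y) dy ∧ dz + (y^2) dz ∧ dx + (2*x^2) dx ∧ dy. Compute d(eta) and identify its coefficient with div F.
d(eta) = (2*y) dx ∧ dy ∧ dz; div F = 2*y

For a 2-form in R^3 of the form above, applying d gives a 3-form with coefficient ∂P/∂x + ∂Q/∂y + ∂R/∂z:
  ∂P/∂x = 0
  ∂Q/∂y = 2*y
  ∂R/∂z = 0
Sum = 2*y, which is exactly div F.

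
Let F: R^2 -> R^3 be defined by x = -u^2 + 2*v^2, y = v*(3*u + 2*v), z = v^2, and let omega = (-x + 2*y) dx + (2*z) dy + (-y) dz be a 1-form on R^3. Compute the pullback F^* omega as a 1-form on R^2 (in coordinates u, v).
F^* omega = (-2*u^3 - 12*u^2*v - 4*u*v^2 + 6*v^3) du + (4*v*(u^2 + 6*u*v + 3*v^2)) dv

Using F^*(f dg) = (f ∘ F) d(g ∘ F), substitute each coordinate x_i by F_i(u, v) in f_i, and replace dx_i by d F_i = (∂F_i/∂u) du + (∂F_i/∂v) dv.
  For the x component: f_1(F) = u^2 + 6*u*v + 2*v^2; d F_1 = (-2*u) du + (4*v) dv
  For the y component: f_2(F) = 2*v^2; d F_2 = (3*v) du + (3*u + 4*v) dv
  For the z component: f_3(F) = v*(-3*u - 2*v); d F_3 = (0) du + (2*v) dv
Combining and collecting du, dv coefficients:
  coeff of du: -2*u^3 - 12*u^2*v - 4*u*v^2 + 6*v^3
  coeff of dv: 4*v*(u^2 + 6*u*v + 3*v^2)
F^* omega = (-2*u^3 - 12*u^2*v - 4*u*v^2 + 6*v^3) du + (4*v*(u^2 + 6*u*v + 3*v^2)) dv.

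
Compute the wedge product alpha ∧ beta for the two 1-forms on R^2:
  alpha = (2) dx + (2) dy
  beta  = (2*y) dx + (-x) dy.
alpha ∧ beta = (-2*x - 4*y) dx ∧ dy

Distribute the wedge, using dx_i ∧ dx_j = -dx_j ∧ dx_i and dx_i ∧ dx_i = 0. For each pair (i, j) with i < j, the coefficient of dx_i ∧ dx_j in alpha ∧ beta is (alpha_i * beta_j - alpha_j * beta_i). Collecting: alpha ∧ beta = (-2*x - 4*y) dx ∧ dy.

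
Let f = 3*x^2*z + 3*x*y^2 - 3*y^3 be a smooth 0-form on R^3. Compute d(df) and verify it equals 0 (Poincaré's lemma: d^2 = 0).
d(df) = 0

Step 1: df = sum_i (∂f/∂x_i) dx_i = (6*x*z + 3*y^2) dx + (3*y*(2*x - 3*y)) dy + (3*x^2) dz.
Step 2: Apply d again. Using the 1-form formula, the coefficient of dx ∧ dy in d(df) is ∂^2 f/∂x ∂y - ∂^2 f/∂y ∂x = (6*y) - (6*y) = 0 (equality of mixed partials for smooth f).
Similarly for dx ∧ dz and dy ∧ dz — all coefficients vanish. So d(df) = 0.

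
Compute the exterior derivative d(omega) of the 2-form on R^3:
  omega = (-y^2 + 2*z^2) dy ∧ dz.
d(omega) = 0

For a 2-form omega = sum_{i<j} g_{ij} dx_i ∧ dx_j, the exterior derivative is
  d(omega) = sum_{i<j} d(g_{ij}) ∧ dx_i ∧ dx_j = sum_{i<j, k} (∂g_{ij}/∂x_k) dx_k ∧ dx_i ∧ dx_j.
Expand each term, using dx_k ∧ dx_i ∧ dx_j = sgn(permutation) dx_{(a)} ∧ dx_{(b)} ∧ dx_{(c)} with (a < b < c) sorted:

Collecting like 3-forms: d(omega) = 0.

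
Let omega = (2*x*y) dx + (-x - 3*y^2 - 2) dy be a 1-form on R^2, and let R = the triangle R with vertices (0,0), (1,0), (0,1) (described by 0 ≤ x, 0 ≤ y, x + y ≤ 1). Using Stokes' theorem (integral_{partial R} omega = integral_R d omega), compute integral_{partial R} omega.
integral_(partial R) omega = -5/6

Stokes: integral_partial_R omega = integral_R d omega with d omega = (∂Q/∂x - ∂P/∂y) dx ∧ dy.
  ∂Q/∂x = -1
  ∂P/∂y = 2*x
  integrand = ∂Q/∂x - ∂P/∂y = -2*x - 1.
Integrating over R: integral_0^1 integral_0^{1-x} (-2*x - 1) dy dx = -5/6.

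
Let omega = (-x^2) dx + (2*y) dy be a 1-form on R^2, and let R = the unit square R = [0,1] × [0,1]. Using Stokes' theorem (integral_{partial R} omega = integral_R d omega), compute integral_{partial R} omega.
integral_(partial R) omega = 0

Stokes: integral_partial_R omega = integral_R d omega with d omega = (∂Q/∂x - ∂P/∂y) dx ∧ dy.
  ∂Q/∂x = 0
  ∂P/∂y = 0
  integrand = ∂Q/∂x - ∂P/∂y = 0.
Integrating over R: integral_0^1 integral_0^1 (0) dx dy = 0.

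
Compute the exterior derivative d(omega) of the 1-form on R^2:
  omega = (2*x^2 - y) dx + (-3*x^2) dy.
d(omega) = (1 - 6*x) dx ∧ dy

For a 1-form omega = sum_i f_i dx_i, the exterior derivative is
  d(omega) = sum_{i < j} (∂f_j/∂x_i - ∂f_i/∂x_j) dx_i ∧ dx_j.
  coefficient of dx ∧ dy: ∂f_2/∂x - ∂f_1/∂y = ∂(-3*x^2)/∂x - ∂(2*x^2 - y)/∂y = 1 - 6*x
Assembling: d(omega) = (1 - 6*x) dx ∧ dy.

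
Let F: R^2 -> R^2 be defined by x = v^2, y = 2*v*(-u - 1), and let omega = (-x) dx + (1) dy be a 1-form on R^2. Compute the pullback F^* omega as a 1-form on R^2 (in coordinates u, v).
F^* omega = (-2*v) du + (-2*u - 2*v^3 - 2) dv

Using F^*(f dg) = (f ∘ F) d(g ∘ F), substitute each coordinate x_i by F_i(u, v) in f_i, and replace dx_i by d F_i = (∂F_i/∂u) du + (∂F_i/∂v) dv.
  For the x component: f_1(F) = -v^2; d F_1 = (0) du + (2*v) dv
  For the y component: f_2(F) = 1; d F_2 = (-2*v) du + (-2*u - 2) dv
Combining and collecting du, dv coefficients:
  coeff of du: -2*v
  coeff of dv: -2*u - 2*v^3 - 2
F^* omega = (-2*v) du + (-2*u - 2*v^3 - 2) dv.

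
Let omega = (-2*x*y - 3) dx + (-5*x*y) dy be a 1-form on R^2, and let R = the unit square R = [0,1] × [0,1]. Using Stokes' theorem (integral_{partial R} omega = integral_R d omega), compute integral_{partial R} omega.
integral_(partial R) omega = -3/2

Stokes: integral_partial_R omega = integral_R d omega with d omega = (∂Q/∂x - ∂P/∂y) dx ∧ dy.
  ∂Q/∂x = -5*y
  ∂P/∂y = -2*x
  integrand = ∂Q/∂x - ∂P/∂y = 2*x - 5*y.
Integrating over R: integral_0^1 integral_0^1 (2*x - 5*y) dx dy = -3/2.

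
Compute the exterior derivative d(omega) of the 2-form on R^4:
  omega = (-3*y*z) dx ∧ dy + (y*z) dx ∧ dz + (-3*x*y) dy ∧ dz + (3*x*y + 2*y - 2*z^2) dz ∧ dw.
d(omega) = (-6*y - z) dx ∧ dy ∧ dz + (3*y) dx ∧ dz ∧ dw + (3*x + 2) dy ∧ dz ∧ dw

For a 2-form omega = sum_{i<j} g_{ij} dx_i ∧ dx_j, the exterior derivative is
  d(omega) = sum_{i<j} d(g_{ij}) ∧ dx_i ∧ dx_j = sum_{i<j, k} (∂g_{ij}/∂x_k) dx_k ∧ dx_i ∧ dx_j.
Expand each term, using dx_k ∧ dx_i ∧ dx_j = sgn(permutation) dx_{(a)} ∧ dx_{(b)} ∧ dx_{(c)} with (a < b < c) sorted:
  d(-3*y*z) includes (∂/∂z)(-3*y*z) dz = (-3*y) dz, which multiplied by dx ∧ dy gives (-3*y) dx ∧ dy ∧ dz
  d(y*z) includes (∂/∂y)(y*z) dy = (z) dy, which multiplied by dx ∧ dz gives (-z) dx ∧ dy ∧ dz
  d(-3*x*y) includes (∂/∂x)(-3*x*y) dx = (-3*y) dx, which multiplied by dy ∧ dz gives (-3*y) dx ∧ dy ∧ dz
  d(3*x*y + 2*y - 2*z^2) includes (∂/∂x)(3*x*y + 2*y - 2*z^2) dx = (3*y) dx, which multiplied by dz ∧ dw gives (3*y) dx ∧ dz ∧ dw
  d(3*x*y + 2*y - 2*z^2) includes (∂/∂y)(3*x*y + 2*y - 2*z^2) dy = (3*x + 2) dy, which multiplied by dz ∧ dw gives (3*x + 2) dy ∧ dz ∧ dw
Collecting like 3-forms: d(omega) = (-6*y - z) dx ∧ dy ∧ dz + (3*y) dx ∧ dz ∧ dw + (3*x + 2) dy ∧ dz ∧ dw.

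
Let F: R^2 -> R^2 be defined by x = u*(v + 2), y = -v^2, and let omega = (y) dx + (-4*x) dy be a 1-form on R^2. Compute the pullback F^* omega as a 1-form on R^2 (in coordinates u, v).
F^* omega = (v^2*(-v - 2)) du + (u*v*(7*v + 16)) dv

Using F^*(f dg) = (f ∘ F) d(g ∘ F), substitute each coordinate x_i by F_i(u, v) in f_i, and replace dx_i by d F_i = (∂F_i/∂u) du + (∂F_i/∂v) dv.
  For the x component: f_1(F) = -v^2; d F_1 = (v + 2) du + (u) dv
  For the y component: f_2(F) = 4*u*(-v - 2); d F_2 = (0) du + (-2*v) dv
Combining and collecting du, dv coefficients:
  coeff of du: v^2*(-v - 2)
  coeff of dv: u*v*(7*v + 16)
F^* omega = (v^2*(-v - 2)) du + (u*v*(7*v + 16)) dv.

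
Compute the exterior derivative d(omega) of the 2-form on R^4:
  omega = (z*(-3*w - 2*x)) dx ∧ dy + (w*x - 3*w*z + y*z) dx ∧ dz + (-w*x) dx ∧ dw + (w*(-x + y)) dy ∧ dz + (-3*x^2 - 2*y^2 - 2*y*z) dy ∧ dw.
d(omega) = (-4*w - 2*x - z) dx ∧ dy ∧ dz + (-6*x - 3*z) dx ∧ dy ∧ dw + (x - 3*z) dx ∧ dz ∧ dw + (-x + 3*y) dy ∧ dz ∧ dw

For a 2-form omega = sum_{i<j} g_{ij} dx_i ∧ dx_j, the exterior derivative is
  d(omega) = sum_{i<j} d(g_{ij}) ∧ dx_i ∧ dx_j = sum_{i<j, k} (∂g_{ij}/∂x_k) dx_k ∧ dx_i ∧ dx_j.
Expand each term, using dx_k ∧ dx_i ∧ dx_j = sgn(permutation) dx_{(a)} ∧ dx_{(b)} ∧ dx_{(c)} with (a < b < c) sorted:
  d(z*(-3*w - 2*x)) includes (∂/∂z)(z*(-3*w - 2*x)) dz = (-3*w - 2*x) dz, which multiplied by dx ∧ dy gives (-3*w - 2*x) dx ∧ dy ∧ dz
  d(z*(-3*w - 2*x)) includes (∂/∂w)(z*(-3*w - 2*x)) dw = (-3*z) dw, which multiplied by dx ∧ dy gives (-3*z) dx ∧ dy ∧ dw
  d(w*x - 3*w*z + y*z) includes (∂/∂y)(w*x - 3*w*z + y*z) dy = (z) dy, which multiplied by dx ∧ dz gives (-z) dx ∧ dy ∧ dz
  d(w*x - 3*w*z + y*z) includes (∂/∂w)(w*x - 3*w*z + y*z) dw = (x - 3*z) dw, which multiplied by dx ∧ dz gives (x - 3*z) dx ∧ dz ∧ dw
  d(w*(-x + y)) includes (∂/∂x)(w*(-x + y)) dx = (-w) dx, which multiplied by dy ∧ dz gives (-w) dx ∧ dy ∧ dz
  d(w*(-x + y)) includes (∂/∂w)(w*(-x + y)) dw = (-x + y) dw, which multiplied by dy ∧ dz gives (-x + y) dy ∧ dz ∧ dw
  d(-3*x^2 - 2*y^2 - 2*y*z) includes (∂/∂x)(-3*x^2 - 2*y^2 - 2*y*z) dx = (-6*x) dx, which multiplied by dy ∧ dw gives (-6*x) dx ∧ dy ∧ dw
  d(-3*x^2 - 2*y^2 - 2*y*z) includes (∂/∂z)(-3*x^2 - 2*y^2 - 2*y*z) dz = (-2*y) dz, which multiplied by dy ∧ dw gives (2*y) dy ∧ dz ∧ dw
Collecting like 3-forms: d(omega) = (-4*w - 2*x - z) dx ∧ dy ∧ dz + (-6*x - 3*z) dx ∧ dy ∧ dw + (x - 3*z) dx ∧ dz ∧ dw + (-x + 3*y) dy ∧ dz ∧ dw.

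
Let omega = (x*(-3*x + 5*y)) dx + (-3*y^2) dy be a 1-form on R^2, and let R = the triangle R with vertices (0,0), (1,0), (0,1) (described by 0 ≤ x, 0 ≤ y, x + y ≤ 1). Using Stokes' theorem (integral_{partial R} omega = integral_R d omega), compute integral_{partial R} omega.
integral_(partial R) omega = -5/6

Stokes: integral_partial_R omega = integral_R d omega with d omega = (∂Q/∂x - ∂P/∂y) dx ∧ dy.
  ∂Q/∂x = 0
  ∂P/∂y = 5*x
  integrand = ∂Q/∂x - ∂P/∂y = -5*x.
Integrating over R: integral_0^1 integral_0^{1-x} (-5*x) dy dx = -5/6.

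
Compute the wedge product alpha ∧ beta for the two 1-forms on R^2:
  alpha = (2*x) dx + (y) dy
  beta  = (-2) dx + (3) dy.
alpha ∧ beta = (6*x + 2*y) dx ∧ dy

Distribute the wedge, using dx_i ∧ dx_j = -dx_j ∧ dx_i and dx_i ∧ dx_i = 0. For each pair (i, j) with i < j, the coefficient of dx_i ∧ dx_j in alpha ∧ beta is (alpha_i * beta_j - alpha_j * beta_i). Collecting: alpha ∧ beta = (6*x + 2*y) dx ∧ dy.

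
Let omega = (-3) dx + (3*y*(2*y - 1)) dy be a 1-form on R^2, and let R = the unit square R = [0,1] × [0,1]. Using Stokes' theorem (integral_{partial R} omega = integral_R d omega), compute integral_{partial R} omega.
integral_(partial R) omega = 0

Stokes: integral_partial_R omega = integral_R d omega with d omega = (∂Q/∂x - ∂P/∂y) dx ∧ dy.
  ∂Q/∂x = 0
  ∂P/∂y = 0
  integrand = ∂Q/∂x - ∂P/∂y = 0.
Integrating over R: integral_0^1 integral_0^1 (0) dx dy = 0.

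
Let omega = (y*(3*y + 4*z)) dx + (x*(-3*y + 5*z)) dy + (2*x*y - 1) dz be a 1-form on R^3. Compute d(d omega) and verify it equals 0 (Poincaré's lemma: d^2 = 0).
d(d omega) = 0

Step 1: d omega = sum_{i<j} (∂f_j/∂x_i - ∂f_i/∂x_j) dx_i ∧ dx_j:
  coeff of dx ∧ dy: -9*y + z
  coeff of dx ∧ dz: -2*y
  coeff of dy ∧ dz: -3*x
Step 2: Apply d again to each 2-form coefficient. The only possible 3-form in R^3 is dx ∧ dy ∧ dz, with coefficient
  ∂(coeff of dy∧dz)/∂x - ∂(coeff of dx∧dz)/∂y + ∂(coeff of dx∧dy)/∂z
  = ∂/∂x (-3*x) - ∂/∂y (-2*y) + ∂/∂z (-9*y + z).
Each of these terms simplifies to sums of mixed partials that cancel in pairs. The result is 0 (by equality of mixed partials for smooth functions — Schwarz / Clairaut).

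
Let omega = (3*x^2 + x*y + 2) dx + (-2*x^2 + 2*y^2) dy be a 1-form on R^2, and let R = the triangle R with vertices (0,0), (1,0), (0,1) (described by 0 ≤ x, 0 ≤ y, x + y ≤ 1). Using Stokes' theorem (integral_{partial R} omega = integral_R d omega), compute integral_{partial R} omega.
integral_(partial R) omega = -5/6

Stokes: integral_partial_R omega = integral_R d omega with d omega = (∂Q/∂x - ∂P/∂y) dx ∧ dy.
  ∂Q/∂x = -4*x
  ∂P/∂y = x
  integrand = ∂Q/∂x - ∂P/∂y = -5*x.
Integrating over R: integral_0^1 integral_0^{1-x} (-5*x) dy dx = -5/6.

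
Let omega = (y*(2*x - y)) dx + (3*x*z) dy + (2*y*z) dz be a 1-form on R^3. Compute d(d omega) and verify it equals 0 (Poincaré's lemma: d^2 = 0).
d(d omega) = 0

Step 1: d omega = sum_{i<j} (∂f_j/∂x_i - ∂f_i/∂x_j) dx_i ∧ dx_j:
  coeff of dx ∧ dy: -2*x + 2*y + 3*z
  coeff of dx ∧ dz: 0
  coeff of dy ∧ dz: -3*x + 2*z
Step 2: Apply d again to each 2-form coefficient. The only possible 3-form in R^3 is dx ∧ dy ∧ dz, with coefficient
  ∂(coeff of dy∧dz)/∂x - ∂(coeff of dx∧dz)/∂y + ∂(coeff of dx∧dy)/∂z
  = ∂/∂x (-3*x + 2*z) - ∂/∂y (0) + ∂/∂z (-2*x + 2*y + 3*z).
Each of these terms simplifies to sums of mixed partials that cancel in pairs. The result is 0 (by equality of mixed partials for smooth functions — Schwarz / Clairaut).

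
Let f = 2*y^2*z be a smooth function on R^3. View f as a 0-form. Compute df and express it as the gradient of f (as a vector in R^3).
df = (0) dx + (4*y*z) dy + (2*y^2) dz; grad f = (0, 4*y*z, 2*y^2)

For a 0-form f, d f = (∂f/∂x) dx + (∂f/∂y) dy + (∂f/∂z) dz. The components of the vector representation are exactly the entries of grad f in Cartesian coordinates:
  ∂f/∂x = 0
  ∂f/∂y = 4*y*z
  ∂f/∂z = 2*y^2.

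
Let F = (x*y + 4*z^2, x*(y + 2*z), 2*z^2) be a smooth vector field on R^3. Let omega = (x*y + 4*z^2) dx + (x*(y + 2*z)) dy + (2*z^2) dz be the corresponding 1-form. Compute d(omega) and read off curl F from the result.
d(omega) = (-2*x) dy ∧ dz + (8*z) dz ∧ dx + (-x + y + 2*z) dx ∧ dy; curl F = (-2*x, 8*z, -x + y + 2*z)

d omega = sum_{i<j} (∂f_j/∂x_i - ∂f_i/∂x_j) dx_i ∧ dx_j. Under the identification (dy ∧ dz, dz ∧ dx, dx ∧ dy) ↔ (e_x, e_y, e_z), the coefficients are exactly the components of curl F. Compute:
  ∂R/∂y - ∂Q/∂z = (0) - (2*x) = -2*x
  ∂P/∂z - ∂R/∂x = (8*z) - (0) = 8*z
  ∂Q/∂x - ∂P/∂y = (y + 2*z) - (x) = -x + y + 2*z.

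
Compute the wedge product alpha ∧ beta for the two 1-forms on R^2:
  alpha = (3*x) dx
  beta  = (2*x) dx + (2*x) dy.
alpha ∧ beta = (6*x^2) dx ∧ dy

Distribute the wedge, using dx_i ∧ dx_j = -dx_j ∧ dx_i and dx_i ∧ dx_i = 0. For each pair (i, j) with i < j, the coefficient of dx_i ∧ dx_j in alpha ∧ beta is (alpha_i * beta_j - alpha_j * beta_i). Collecting: alpha ∧ beta = (6*x^2) dx ∧ dy.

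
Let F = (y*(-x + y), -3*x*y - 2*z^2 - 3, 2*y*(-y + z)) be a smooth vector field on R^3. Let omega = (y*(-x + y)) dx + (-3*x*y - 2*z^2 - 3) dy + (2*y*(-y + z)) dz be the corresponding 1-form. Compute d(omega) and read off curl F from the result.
d(omega) = (-4*y + 6*z) dy ∧ dz + (0) dz ∧ dx + (x - 5*y) dx ∧ dy; curl F = (-4*y + 6*z, 0, x - 5*y)

d omega = sum_{i<j} (∂f_j/∂x_i - ∂f_i/∂x_j) dx_i ∧ dx_j. Under the identification (dy ∧ dz, dz ∧ dx, dx ∧ dy) ↔ (e_x, e_y, e_z), the coefficients are exactly the components of curl F. Compute:
  ∂R/∂y - ∂Q/∂z = (-4*y + 2*z) - (-4*z) = -4*y + 6*z
  ∂P/∂z - ∂R/∂x = (0) - (0) = 0
  ∂Q/∂x - ∂P/∂y = (-3*y) - (-x + 2*y) = x - 5*y.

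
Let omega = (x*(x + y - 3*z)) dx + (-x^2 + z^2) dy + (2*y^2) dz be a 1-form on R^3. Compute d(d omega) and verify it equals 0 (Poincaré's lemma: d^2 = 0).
d(d omega) = 0

Step 1: d omega = sum_{i<j} (∂f_j/∂x_i - ∂f_i/∂x_j) dx_i ∧ dx_j:
  coeff of dx ∧ dy: -3*x
  coeff of dx ∧ dz: 3*x
  coeff of dy ∧ dz: 4*y - 2*z
Step 2: Apply d again to each 2-form coefficient. The only possible 3-form in R^3 is dx ∧ dy ∧ dz, with coefficient
  ∂(coeff of dy∧dz)/∂x - ∂(coeff of dx∧dz)/∂y + ∂(coeff of dx∧dy)/∂z
  = ∂/∂x (4*y - 2*z) - ∂/∂y (3*x) + ∂/∂z (-3*x).
Each of these terms simplifies to sums of mixed partials that cancel in pairs. The result is 0 (by equality of mixed partials for smooth functions — Schwarz / Clairaut).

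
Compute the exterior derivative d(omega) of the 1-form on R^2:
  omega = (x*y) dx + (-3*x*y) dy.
d(omega) = (-x - 3*y) dx ∧ dy

For a 1-form omega = sum_i f_i dx_i, the exterior derivative is
  d(omega) = sum_{i < j} (∂f_j/∂x_i - ∂f_i/∂x_j) dx_i ∧ dx_j.
  coefficient of dx ∧ dy: ∂f_2/∂x - ∂f_1/∂y = ∂(-3*x*y)/∂x - ∂(x*y)/∂y = -x - 3*y
Assembling: d(omega) = (-x - 3*y) dx ∧ dy.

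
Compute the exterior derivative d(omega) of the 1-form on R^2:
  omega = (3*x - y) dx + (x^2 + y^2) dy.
d(omega) = (2*x + 1) dx ∧ dy

For a 1-form omega = sum_i f_i dx_i, the exterior derivative is
  d(omega) = sum_{i < j} (∂f_j/∂x_i - ∂f_i/∂x_j) dx_i ∧ dx_j.
  coefficient of dx ∧ dy: ∂f_2/∂x - ∂f_1/∂y = ∂(x^2 + y^2)/∂x - ∂(3*x - y)/∂y = 2*x + 1
Assembling: d(omega) = (2*x + 1) dx ∧ dy.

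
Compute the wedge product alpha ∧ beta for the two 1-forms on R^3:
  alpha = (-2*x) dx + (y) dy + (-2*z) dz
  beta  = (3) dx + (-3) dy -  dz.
alpha ∧ beta = (6*x - 3*y) dx ∧ dy + (2*x + 6*z) dx ∧ dz + (-y - 6*z) dy ∧ dz

Distribute the wedge, using dx_i ∧ dx_j = -dx_j ∧ dx_i and dx_i ∧ dx_i = 0. For each pair (i, j) with i < j, the coefficient of dx_i ∧ dx_j in alpha ∧ beta is (alpha_i * beta_j - alpha_j * beta_i). Collecting: alpha ∧ beta = (6*x - 3*y) dx ∧ dy + (2*x + 6*z) dx ∧ dz + (-y - 6*z) dy ∧ dz.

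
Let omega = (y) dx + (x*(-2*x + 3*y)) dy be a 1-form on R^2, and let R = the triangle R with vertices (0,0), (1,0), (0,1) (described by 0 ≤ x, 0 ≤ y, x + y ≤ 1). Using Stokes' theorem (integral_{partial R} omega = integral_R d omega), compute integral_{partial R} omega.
integral_(partial R) omega = -2/3

Stokes: integral_partial_R omega = integral_R d omega with d omega = (∂Q/∂x - ∂P/∂y) dx ∧ dy.
  ∂Q/∂x = -4*x + 3*y
  ∂P/∂y = 1
  integrand = ∂Q/∂x - ∂P/∂y = -4*x + 3*y - 1.
Integrating over R: integral_0^1 integral_0^{1-x} (-4*x + 3*y - 1) dy dx = -2/3.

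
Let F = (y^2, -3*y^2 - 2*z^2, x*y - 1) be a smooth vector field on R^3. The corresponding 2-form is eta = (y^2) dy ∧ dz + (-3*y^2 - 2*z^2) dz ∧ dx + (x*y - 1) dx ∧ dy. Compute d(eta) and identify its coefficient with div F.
d(eta) = (-6*y) dx ∧ dy ∧ dz; div F = -6*y

For a 2-form in R^3 of the form above, applying d gives a 3-form with coefficient ∂P/∂x + ∂Q/∂y + ∂R/∂z:
  ∂P/∂x = 0
  ∂Q/∂y = -6*y
  ∂R/∂z = 0
Sum = -6*y, which is exactly div F.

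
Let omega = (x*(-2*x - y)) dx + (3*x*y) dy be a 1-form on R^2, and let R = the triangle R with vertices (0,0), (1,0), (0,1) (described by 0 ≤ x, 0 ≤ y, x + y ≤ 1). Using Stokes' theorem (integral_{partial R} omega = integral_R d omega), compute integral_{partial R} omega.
integral_(partial R) omega = 2/3

Stokes: integral_partial_R omega = integral_R d omega with d omega = (∂Q/∂x - ∂P/∂y) dx ∧ dy.
  ∂Q/∂x = 3*y
  ∂P/∂y = -x
  integrand = ∂Q/∂x - ∂P/∂y = x + 3*y.
Integrating over R: integral_0^1 integral_0^{1-x} (x + 3*y) dy dx = 2/3.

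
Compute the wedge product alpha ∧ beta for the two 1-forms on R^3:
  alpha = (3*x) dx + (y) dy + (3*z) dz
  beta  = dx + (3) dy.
alpha ∧ beta = (9*x - y) dx ∧ dy + (-3*z) dx ∧ dz + (-9*z) dy ∧ dz

Distribute the wedge, using dx_i ∧ dx_j = -dx_j ∧ dx_i and dx_i ∧ dx_i = 0. For each pair (i, j) with i < j, the coefficient of dx_i ∧ dx_j in alpha ∧ beta is (alpha_i * beta_j - alpha_j * beta_i). Collecting: alpha ∧ beta = (9*x - y) dx ∧ dy + (-3*z) dx ∧ dz + (-9*z) dy ∧ dz.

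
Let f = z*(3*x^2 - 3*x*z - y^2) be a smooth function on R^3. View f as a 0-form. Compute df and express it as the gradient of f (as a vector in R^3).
df = (3*z*(2*x - z)) dx + (-2*y*z) dy + (3*x^2 - 6*x*z - y^2) dz; grad f = (3*z*(2*x - z), -2*y*z, 3*x^2 - 6*x*z - y^2)

For a 0-form f, d f = (∂f/∂x) dx + (∂f/∂y) dy + (∂f/∂z) dz. The components of the vector representation are exactly the entries of grad f in Cartesian coordinates:
  ∂f/∂x = 3*z*(2*x - z)
  ∂f/∂y = -2*y*z
  ∂f/∂z = 3*x^2 - 6*x*z - y^2.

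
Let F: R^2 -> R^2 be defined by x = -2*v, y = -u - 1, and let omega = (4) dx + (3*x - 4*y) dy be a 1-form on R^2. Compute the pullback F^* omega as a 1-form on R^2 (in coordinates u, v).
F^* omega = (-4*u + 6*v - 4) du + (-8) dv

Using F^*(f dg) = (f ∘ F) d(g ∘ F), substitute each coordinate x_i by F_i(u, v) in f_i, and replace dx_i by d F_i = (∂F_i/∂u) du + (∂F_i/∂v) dv.
  For the x component: f_1(F) = 4; d F_1 = (0) du + (-2) dv
  For the y component: f_2(F) = 4*u - 6*v + 4; d F_2 = (-1) du + (0) dv
Combining and collecting du, dv coefficients:
  coeff of du: -4*u + 6*v - 4
  coeff of dv: -8
F^* omega = (-4*u + 6*v - 4) du + (-8) dv.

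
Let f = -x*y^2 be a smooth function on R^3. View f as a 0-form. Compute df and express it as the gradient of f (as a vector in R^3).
df = (-y^2) dx + (-2*x*y) dy + (0) dz; grad f = (-y^2, -2*x*y, 0)

For a 0-form f, d f = (∂f/∂x) dx + (∂f/∂y) dy + (∂f/∂z) dz. The components of the vector representation are exactly the entries of grad f in Cartesian coordinates:
  ∂f/∂x = -y^2
  ∂f/∂y = -2*x*y
  ∂f/∂z = 0.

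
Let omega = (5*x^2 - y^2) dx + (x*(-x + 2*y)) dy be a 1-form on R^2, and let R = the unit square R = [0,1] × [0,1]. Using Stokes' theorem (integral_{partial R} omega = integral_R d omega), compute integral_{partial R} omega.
integral_(partial R) omega = 1

Stokes: integral_partial_R omega = integral_R d omega with d omega = (∂Q/∂x - ∂P/∂y) dx ∧ dy.
  ∂Q/∂x = -2*x + 2*y
  ∂P/∂y = -2*y
  integrand = ∂Q/∂x - ∂P/∂y = -2*x + 4*y.
Integrating over R: integral_0^1 integral_0^1 (-2*x + 4*y) dx dy = 1.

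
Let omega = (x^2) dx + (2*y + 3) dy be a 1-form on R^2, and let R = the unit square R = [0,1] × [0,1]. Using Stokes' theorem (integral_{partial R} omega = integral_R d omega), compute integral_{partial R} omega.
integral_(partial R) omega = 0

Stokes: integral_partial_R omega = integral_R d omega with d omega = (∂Q/∂x - ∂P/∂y) dx ∧ dy.
  ∂Q/∂x = 0
  ∂P/∂y = 0
  integrand = ∂Q/∂x - ∂P/∂y = 0.
Integrating over R: integral_0^1 integral_0^1 (0) dx dy = 0.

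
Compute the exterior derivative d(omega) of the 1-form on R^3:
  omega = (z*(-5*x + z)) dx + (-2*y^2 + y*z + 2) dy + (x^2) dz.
d(omega) = (7*x - 2*z) dx ∧ dz + (-y) dy ∧ dz

For a 1-form omega = sum_i f_i dx_i, the exterior derivative is
  d(omega) = sum_{i < j} (∂f_j/∂x_i - ∂f_i/∂x_j) dx_i ∧ dx_j.
  coefficient of dx ∧ dz: ∂f_3/∂x - ∂f_1/∂z = ∂(x^2)/∂x - ∂(z*(-5*x + z))/∂z = 7*x - 2*z
  coefficient of dy ∧ dz: ∂f_3/∂y - ∂f_2/∂z = ∂(x^2)/∂y - ∂(-2*y^2 + y*z + 2)/∂z = -y
Assembling: d(omega) = (7*x - 2*z) dx ∧ dz + (-y) dy ∧ dz.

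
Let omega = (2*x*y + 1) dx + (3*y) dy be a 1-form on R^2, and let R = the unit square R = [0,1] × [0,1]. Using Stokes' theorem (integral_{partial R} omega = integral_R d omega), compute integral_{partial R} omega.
integral_(partial R) omega = -1

Stokes: integral_partial_R omega = integral_R d omega with d omega = (∂Q/∂x - ∂P/∂y) dx ∧ dy.
  ∂Q/∂x = 0
  ∂P/∂y = 2*x
  integrand = ∂Q/∂x - ∂P/∂y = -2*x.
Integrating over R: integral_0^1 integral_0^1 (-2*x) dx dy = -1.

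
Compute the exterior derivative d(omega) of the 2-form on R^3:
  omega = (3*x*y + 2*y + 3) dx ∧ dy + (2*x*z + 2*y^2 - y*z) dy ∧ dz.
d(omega) = (2*z) dx ∧ dy ∧ dz

For a 2-form omega = sum_{i<j} g_{ij} dx_i ∧ dx_j, the exterior derivative is
  d(omega) = sum_{i<j} d(g_{ij}) ∧ dx_i ∧ dx_j = sum_{i<j, k} (∂g_{ij}/∂x_k) dx_k ∧ dx_i ∧ dx_j.
Expand each term, using dx_k ∧ dx_i ∧ dx_j = sgn(permutation) dx_{(a)} ∧ dx_{(b)} ∧ dx_{(c)} with (a < b < c) sorted:
  d(2*x*z + 2*y^2 - y*z) includes (∂/∂x)(2*x*z + 2*y^2 - y*z) dx = (2*z) dx, which multiplied by dy ∧ dz gives (2*z) dx ∧ dy ∧ dz
Collecting like 3-forms: d(omega) = (2*z) dx ∧ dy ∧ dz.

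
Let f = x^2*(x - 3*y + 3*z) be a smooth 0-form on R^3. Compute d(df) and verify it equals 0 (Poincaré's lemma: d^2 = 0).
d(df) = 0

Step 1: df = sum_i (∂f/∂x_i) dx_i = (3*x*(x - 2*y + 2*z)) dx + (-3*x^2) dy + (3*x^2) dz.
Step 2: Apply d again. Using the 1-form formula, the coefficient of dx ∧ dy in d(df) is ∂^2 f/∂x ∂y - ∂^2 f/∂y ∂x = (-6*x) - (-6*x) = 0 (equality of mixed partials for smooth f).
Similarly for dx ∧ dz and dy ∧ dz — all coefficients vanish. So d(df) = 0.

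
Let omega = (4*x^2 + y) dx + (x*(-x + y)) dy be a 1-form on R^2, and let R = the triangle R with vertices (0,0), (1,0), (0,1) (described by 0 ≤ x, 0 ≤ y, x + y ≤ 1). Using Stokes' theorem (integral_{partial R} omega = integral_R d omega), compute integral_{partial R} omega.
integral_(partial R) omega = -2/3

Stokes: integral_partial_R omega = integral_R d omega with d omega = (∂Q/∂x - ∂P/∂y) dx ∧ dy.
  ∂Q/∂x = -2*x + y
  ∂P/∂y = 1
  integrand = ∂Q/∂x - ∂P/∂y = -2*x + y - 1.
Integrating over R: integral_0^1 integral_0^{1-x} (-2*x + y - 1) dy dx = -2/3.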